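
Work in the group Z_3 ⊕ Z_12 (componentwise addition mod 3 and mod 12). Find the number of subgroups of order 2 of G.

1

|G| = 36 and 2 | 36, so subgroups of order 2 are possible by Lagrange.
The subgroups of order 2 are: {(0,0), (0,6)}.
So G has 1 subgroup of order 2.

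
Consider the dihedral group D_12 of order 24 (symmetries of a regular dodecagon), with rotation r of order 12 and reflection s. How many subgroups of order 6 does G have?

|G| = 24 and 6 | 24, so subgroups of order 6 are possible by Lagrange.
The subgroups of order 6 are: {e, r^2, r^4, r^6, r^8, r^10}; {e, r^4, r^8, r^2s, r^6s, r^10s}; {e, r^4, r^8, r^3s, r^7s, r^11s}; {e, r^4, r^8, s, r^4s, r^8s}; … (5 in all).
So G has 5 subgroups of order 6.

5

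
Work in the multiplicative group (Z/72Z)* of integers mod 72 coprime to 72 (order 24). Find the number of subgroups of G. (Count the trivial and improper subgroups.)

32

|G| = 24, so by Lagrange every subgroup order divides 24. Divisors: 1, 2, 3, 4, 6, 8, 12, 24.
Subgroups by order — order 1: 1; order 2: 7; order 3: 1; order 4: 7; order 6: 7; order 8: 1; order 12: 7; order 24: 1.
Total: 1 + 7 + 1 + 7 + 7 + 1 + 7 + 1 = 32.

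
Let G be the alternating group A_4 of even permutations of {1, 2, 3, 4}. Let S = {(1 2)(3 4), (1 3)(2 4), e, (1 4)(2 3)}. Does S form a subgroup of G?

Yes

|S| = 4 divides |G| = 12, consistent with Lagrange.
S contains the identity, every element's inverse is in S, and S is closed under ∘: it is a subgroup.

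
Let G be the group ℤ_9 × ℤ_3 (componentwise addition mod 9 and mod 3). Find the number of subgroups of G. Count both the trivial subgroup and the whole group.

|G| = 27, so by Lagrange every subgroup order divides 27. Divisors: 1, 3, 9, 27.
Subgroups by order — order 1: 1; order 3: 4; order 9: 4; order 27: 1.
Total: 1 + 4 + 4 + 1 = 10.

10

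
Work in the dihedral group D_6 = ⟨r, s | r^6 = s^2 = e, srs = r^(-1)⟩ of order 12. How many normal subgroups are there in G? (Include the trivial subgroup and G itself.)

G has 16 subgroups. Checking conjugation-invariance by order — order 1: 1/1 normal; order 2: 1/7 normal; order 3: 1/1 normal; order 4: 0/3 normal; order 6: 3/3 normal; order 12: 1/1 normal.
Total normal subgroups: 7.

7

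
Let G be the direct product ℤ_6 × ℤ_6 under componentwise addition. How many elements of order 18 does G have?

An element (a,b) has order lcm(ord(a), ord(b)); count pairs with lcm equal to 18.
Enumerating gives 0 such elements.

0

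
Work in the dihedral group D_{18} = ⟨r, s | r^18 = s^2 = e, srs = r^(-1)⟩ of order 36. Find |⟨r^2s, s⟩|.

|⟨r^2s⟩| = 2 and |⟨s⟩| = 2, so |H| is a multiple of lcm(2, 2) = 2 and divides |G| = 36.
Closing under the operation: H = {e, r^2, r^4, r^6, r^8, r^10, r^12, r^14, r^16, s, r^2s, r^4s, r^6s, r^8s, r^10s, r^12s, r^14s, r^16s}, so |H| = 18.

18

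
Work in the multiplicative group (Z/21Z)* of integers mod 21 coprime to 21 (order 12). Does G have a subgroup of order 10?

No

10 does not divide |G| = 12, so by Lagrange no subgroup of order 10 exists.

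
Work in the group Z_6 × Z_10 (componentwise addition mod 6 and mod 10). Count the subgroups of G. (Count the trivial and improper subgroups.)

20

|G| = 60, so by Lagrange every subgroup order divides 60. Divisors: 1, 2, 3, 4, 5, 6, 10, 12, 15, 20, 30, 60.
Subgroups by order — order 1: 1; order 2: 3; order 3: 1; order 4: 1; order 5: 1; order 6: 3; order 10: 3; order 12: 1; order 15: 1; order 20: 1; order 30: 3; order 60: 1.
Total: 1 + 3 + 1 + 1 + 1 + 3 + 3 + 1 + 1 + 1 + 3 + 1 = 20.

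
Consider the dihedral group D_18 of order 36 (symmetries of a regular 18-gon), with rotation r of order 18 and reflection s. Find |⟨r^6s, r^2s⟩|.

18

|⟨r^6s⟩| = 2 and |⟨r^2s⟩| = 2, so |H| is a multiple of lcm(2, 2) = 2 and divides |G| = 36.
Closing under the operation: H = {e, r^2, r^4, r^6, r^8, r^10, r^12, r^14, r^16, s, r^2s, r^4s, r^6s, r^8s, r^10s, r^12s, r^14s, r^16s}, so |H| = 18.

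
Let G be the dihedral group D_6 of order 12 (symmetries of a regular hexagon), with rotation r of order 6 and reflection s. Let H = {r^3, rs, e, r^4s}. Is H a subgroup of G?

Yes

|H| = 4 divides |G| = 12, consistent with Lagrange.
H contains the identity, every element's inverse is in H, and H is closed under ·: it is a subgroup.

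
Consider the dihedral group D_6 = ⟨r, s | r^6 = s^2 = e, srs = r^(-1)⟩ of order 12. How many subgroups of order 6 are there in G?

|G| = 12 and 6 | 12, so subgroups of order 6 are possible by Lagrange.
The subgroups of order 6 are: {e, r, r^2, r^3, r^4, r^5}; {e, r^2, r^4, s, r^2s, r^4s}; {e, r^2, r^4, rs, r^3s, r^5s}.
So G has 3 subgroups of order 6.

3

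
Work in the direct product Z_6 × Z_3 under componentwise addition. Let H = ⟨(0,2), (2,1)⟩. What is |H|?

9

|⟨(0,2)⟩| = 3 and |⟨(2,1)⟩| = 3, so |H| is a multiple of lcm(3, 3) = 3 and divides |G| = 18.
Closing under the operation: H = {(0,0), (0,1), (0,2), (2,0), (2,1), (2,2), (4,0), (4,1), (4,2)}, so |H| = 9.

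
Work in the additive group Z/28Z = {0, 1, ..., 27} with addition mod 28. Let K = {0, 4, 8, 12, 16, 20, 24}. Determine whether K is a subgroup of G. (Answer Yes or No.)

|K| = 7 divides |G| = 28, consistent with Lagrange.
K contains the identity, every element's inverse is in K, and K is closed under +: it is a subgroup.
In fact K = ⟨16⟩.

Yes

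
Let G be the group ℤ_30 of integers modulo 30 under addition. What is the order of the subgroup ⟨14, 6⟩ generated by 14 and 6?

|⟨14⟩| = 15 and |⟨6⟩| = 5, so |H| is a multiple of lcm(15, 5) = 15 and divides |G| = 30.
Closing under the operation: H = {0, 2, 4, 6, 8, 10, 12, 14, 16, 18, 20, 22, 24, 26, 28}, so |H| = 15.

15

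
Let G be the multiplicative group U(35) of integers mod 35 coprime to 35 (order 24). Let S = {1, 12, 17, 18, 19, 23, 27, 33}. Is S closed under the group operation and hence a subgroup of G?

18 ∈ S but its inverse 2 ∉ S, so S is not a subgroup.

No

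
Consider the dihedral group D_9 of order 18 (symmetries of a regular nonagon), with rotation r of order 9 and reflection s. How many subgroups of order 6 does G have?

3

|G| = 18 and 6 | 18, so subgroups of order 6 are possible by Lagrange.
The subgroups of order 6 are: {e, r^3, r^6, r^2s, r^5s, r^8s}; {e, r^3, r^6, s, r^3s, r^6s}; {e, r^3, r^6, rs, r^4s, r^7s}.
So G has 3 subgroups of order 6.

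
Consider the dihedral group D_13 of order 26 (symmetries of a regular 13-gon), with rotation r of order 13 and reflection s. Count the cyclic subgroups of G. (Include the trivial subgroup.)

15

A cyclic subgroup of order d is generated by each of its φ(d) elements of order d, so the cyclic subgroups of order d number (#elements of order d)/φ(d).
Cyclic subgroups by order — order 1: 1; order 2: 13; order 13: 1.
Total: 15.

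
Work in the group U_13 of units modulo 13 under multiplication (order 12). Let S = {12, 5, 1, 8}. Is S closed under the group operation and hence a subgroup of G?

Yes

|S| = 4 divides |G| = 12, consistent with Lagrange.
S contains the identity, every element's inverse is in S, and S is closed under ·: it is a subgroup.
In fact S = ⟨8⟩.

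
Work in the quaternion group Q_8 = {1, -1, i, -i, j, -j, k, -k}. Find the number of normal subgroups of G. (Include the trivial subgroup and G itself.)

G has 6 subgroups. Checking conjugation-invariance by order — order 1: 1/1 normal; order 2: 1/1 normal; order 4: 3/3 normal; order 8: 1/1 normal.
Total normal subgroups: 6.

6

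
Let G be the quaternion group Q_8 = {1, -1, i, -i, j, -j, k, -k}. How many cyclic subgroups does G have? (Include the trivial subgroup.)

Each element a generates a cyclic subgroup ⟨a⟩; distinct elements may generate the same one (a cyclic group of order d has φ(d) generators).
Cyclic subgroups by order — order 1: 1; order 2: 1; order 4: 3.
Total: 5.

5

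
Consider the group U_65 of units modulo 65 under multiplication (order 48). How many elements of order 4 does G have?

12

Enumerating element orders in G gives 12 elements of order 4.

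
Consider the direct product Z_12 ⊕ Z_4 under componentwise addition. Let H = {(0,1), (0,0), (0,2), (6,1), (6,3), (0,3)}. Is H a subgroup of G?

No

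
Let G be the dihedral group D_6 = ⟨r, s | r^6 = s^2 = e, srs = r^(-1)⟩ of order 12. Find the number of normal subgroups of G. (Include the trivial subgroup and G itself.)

7

G has 16 subgroups. Checking conjugation-invariance by order — order 1: 1/1 normal; order 2: 1/7 normal; order 3: 1/1 normal; order 4: 0/3 normal; order 6: 3/3 normal; order 12: 1/1 normal.
Total normal subgroups: 7.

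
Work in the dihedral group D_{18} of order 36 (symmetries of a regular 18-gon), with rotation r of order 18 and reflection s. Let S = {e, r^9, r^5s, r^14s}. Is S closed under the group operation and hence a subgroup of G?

|S| = 4 divides |G| = 36, consistent with Lagrange.
S contains the identity, every element's inverse is in S, and S is closed under ·: it is a subgroup.

Yes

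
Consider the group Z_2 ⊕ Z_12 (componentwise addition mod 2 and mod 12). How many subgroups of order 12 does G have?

3

|G| = 24 and 12 | 24, so subgroups of order 12 are possible by Lagrange.
The subgroups of order 12 are: {(0,0), (0,1), (0,2), (0,3), (0,4), (0,5), (0,6), (0,7), (0,8), (0,9), (0,10), (0,11)}; {(0,0), (0,2), (0,4), (0,6), (0,8), (0,10), (1,0), (1,2), (1,4), (1,6), (1,8), (1,10)}; {(0,0), (0,2), (0,4), (0,6), (0,8), (0,10), (1,1), (1,3), (1,5), (1,7), (1,9), (1,11)}.
So G has 3 subgroups of order 12.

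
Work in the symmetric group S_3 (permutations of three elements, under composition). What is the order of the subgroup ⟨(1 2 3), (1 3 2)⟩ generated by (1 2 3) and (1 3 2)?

|⟨(1 2 3)⟩| = 3 and |⟨(1 3 2)⟩| = 3, so |H| is a multiple of lcm(3, 3) = 3 and divides |G| = 6.
Closing under the operation: H = {e, (1 2 3), (1 3 2)}, so |H| = 3.

3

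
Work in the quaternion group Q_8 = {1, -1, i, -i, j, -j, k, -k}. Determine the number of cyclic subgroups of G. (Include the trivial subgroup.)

Each element a generates a cyclic subgroup ⟨a⟩; distinct elements may generate the same one (a cyclic group of order d has φ(d) generators).
Cyclic subgroups by order — order 1: 1; order 2: 1; order 4: 3.
Total: 5.

5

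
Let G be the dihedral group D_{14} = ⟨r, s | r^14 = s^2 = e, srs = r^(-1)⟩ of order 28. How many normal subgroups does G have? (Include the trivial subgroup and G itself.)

7

G has 28 subgroups. Checking conjugation-invariance by order — order 1: 1/1 normal; order 2: 1/15 normal; order 4: 0/7 normal; order 7: 1/1 normal; order 14: 3/3 normal; order 28: 1/1 normal.
Total normal subgroups: 7.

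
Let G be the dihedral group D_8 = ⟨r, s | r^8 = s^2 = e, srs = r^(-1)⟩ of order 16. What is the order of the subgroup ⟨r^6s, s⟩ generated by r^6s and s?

8

|⟨r^6s⟩| = 2 and |⟨s⟩| = 2, so |H| is a multiple of lcm(2, 2) = 2 and divides |G| = 16.
Closing under the operation: H = {e, r^2, r^4, r^6, s, r^2s, r^4s, r^6s}, so |H| = 8.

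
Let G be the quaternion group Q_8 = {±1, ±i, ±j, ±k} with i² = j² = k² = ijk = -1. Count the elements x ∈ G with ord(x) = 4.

6

The elements of order 4 are: i, -i, j, -j, k, -k.
That's 6.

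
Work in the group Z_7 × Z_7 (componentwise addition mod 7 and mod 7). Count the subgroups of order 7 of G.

8

|G| = 49 and 7 | 49, so subgroups of order 7 are possible by Lagrange.
The subgroups of order 7 are: {(0,0), (0,1), (0,2), (0,3), (0,4), (0,5), (0,6)}; {(0,0), (1,0), (2,0), (3,0), (4,0), (5,0), (6,0)}; {(0,0), (1,1), (2,2), (3,3), (4,4), (5,5), (6,6)}; {(0,0), (1,2), (2,4), (3,6), (4,1), (5,3), (6,5)}; … (8 in all).
So G has 8 subgroups of order 7.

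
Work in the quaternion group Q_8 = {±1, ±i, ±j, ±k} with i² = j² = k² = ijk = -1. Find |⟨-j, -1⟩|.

|⟨-j⟩| = 4 and |⟨-1⟩| = 2, so |H| is a multiple of lcm(4, 2) = 4 and divides |G| = 8.
Closing under the operation: H = {1, -1, j, -j}, so |H| = 4.

4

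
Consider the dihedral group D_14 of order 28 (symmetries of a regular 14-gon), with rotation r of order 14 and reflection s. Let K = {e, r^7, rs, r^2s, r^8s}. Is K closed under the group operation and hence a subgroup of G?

No

|K| = 5 does not divide |G| = 28, so by Lagrange K is not a subgroup.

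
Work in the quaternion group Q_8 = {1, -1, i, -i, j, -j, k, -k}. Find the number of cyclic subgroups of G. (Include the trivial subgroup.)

5

Each element a generates a cyclic subgroup ⟨a⟩; distinct elements may generate the same one (a cyclic group of order d has φ(d) generators).
Cyclic subgroups by order — order 1: 1; order 2: 1; order 4: 3.
Total: 5.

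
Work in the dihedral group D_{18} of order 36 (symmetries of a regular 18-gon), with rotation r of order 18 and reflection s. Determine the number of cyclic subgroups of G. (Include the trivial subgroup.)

24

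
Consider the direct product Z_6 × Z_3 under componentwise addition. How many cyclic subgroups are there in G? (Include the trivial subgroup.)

A cyclic subgroup of order d is generated by each of its φ(d) elements of order d, so the cyclic subgroups of order d number (#elements of order d)/φ(d).
Cyclic subgroups by order — order 1: 1; order 2: 1; order 3: 4; order 6: 4.
Total: 10.

10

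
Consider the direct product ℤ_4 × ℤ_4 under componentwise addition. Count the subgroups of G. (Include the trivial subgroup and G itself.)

15

|G| = 16, so by Lagrange every subgroup order divides 16. Divisors: 1, 2, 4, 8, 16.
Subgroups by order — order 1: 1; order 2: 3; order 4: 7; order 8: 3; order 16: 1.
Total: 1 + 3 + 7 + 3 + 1 = 15.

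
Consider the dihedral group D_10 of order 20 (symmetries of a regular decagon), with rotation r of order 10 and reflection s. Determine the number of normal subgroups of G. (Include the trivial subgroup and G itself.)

G has 22 subgroups. Checking conjugation-invariance by order — order 1: 1/1 normal; order 2: 1/11 normal; order 4: 0/5 normal; order 5: 1/1 normal; order 10: 3/3 normal; order 20: 1/1 normal.
Total normal subgroups: 7.

7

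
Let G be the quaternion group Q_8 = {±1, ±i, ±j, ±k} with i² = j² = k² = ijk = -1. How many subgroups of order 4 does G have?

|G| = 8 and 4 | 8, so subgroups of order 4 are possible by Lagrange.
The subgroups of order 4 are: {1, -1, i, -i}; {1, -1, j, -j}; {1, -1, k, -k}.
So G has 3 subgroups of order 4.

3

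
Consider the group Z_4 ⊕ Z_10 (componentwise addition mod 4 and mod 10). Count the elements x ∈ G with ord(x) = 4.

4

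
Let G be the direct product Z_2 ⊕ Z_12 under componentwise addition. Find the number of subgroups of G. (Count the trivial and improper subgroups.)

|G| = 24, so by Lagrange every subgroup order divides 24. Divisors: 1, 2, 3, 4, 6, 8, 12, 24.
Subgroups by order — order 1: 1; order 2: 3; order 3: 1; order 4: 3; order 6: 3; order 8: 1; order 12: 3; order 24: 1.
Total: 1 + 3 + 1 + 3 + 3 + 1 + 3 + 1 = 16.

16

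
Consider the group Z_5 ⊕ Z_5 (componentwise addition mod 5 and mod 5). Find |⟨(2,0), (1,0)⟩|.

|⟨(2,0)⟩| = 5 and |⟨(1,0)⟩| = 5, so |H| is a multiple of lcm(5, 5) = 5 and divides |G| = 25.
Closing under the operation: H = {(0,0), (1,0), (2,0), (3,0), (4,0)}, so |H| = 5.

5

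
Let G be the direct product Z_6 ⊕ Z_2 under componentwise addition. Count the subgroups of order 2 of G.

3

|G| = 12 and 2 | 12, so subgroups of order 2 are possible by Lagrange.
The subgroups of order 2 are: {(0,0), (0,1)}; {(0,0), (3,0)}; {(0,0), (3,1)}.
So G has 3 subgroups of order 2.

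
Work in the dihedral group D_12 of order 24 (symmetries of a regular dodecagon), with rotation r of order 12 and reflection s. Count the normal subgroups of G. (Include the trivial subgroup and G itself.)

9

G has 34 subgroups. Checking conjugation-invariance by order — order 1: 1/1 normal; order 2: 1/13 normal; order 3: 1/1 normal; order 4: 1/7 normal; order 6: 1/5 normal; order 8: 0/3 normal; order 12: 3/3 normal; order 24: 1/1 normal.
Total normal subgroups: 9.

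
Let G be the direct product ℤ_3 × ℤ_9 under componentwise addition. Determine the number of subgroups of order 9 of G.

4

|G| = 27 and 9 | 27, so subgroups of order 9 are possible by Lagrange.
The subgroups of order 9 are: {(0,0), (0,1), (0,2), (0,3), (0,4), (0,5), (0,6), (0,7), (0,8)}; {(0,0), (0,3), (0,6), (1,0), (1,3), (1,6), (2,0), (2,3), (2,6)}; {(0,0), (0,3), (0,6), (1,1), (1,4), (1,7), (2,2), (2,5), (2,8)}; {(0,0), (0,3), (0,6), (1,2), (1,5), (1,8), (2,1), (2,4), (2,7)}.
So G has 4 subgroups of order 9.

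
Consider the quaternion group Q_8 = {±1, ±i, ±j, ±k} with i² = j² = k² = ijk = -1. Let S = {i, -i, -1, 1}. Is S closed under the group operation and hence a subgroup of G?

|S| = 4 divides |G| = 8, consistent with Lagrange.
S contains the identity, every element's inverse is in S, and S is closed under ·: it is a subgroup.
In fact S = ⟨-i⟩.

Yes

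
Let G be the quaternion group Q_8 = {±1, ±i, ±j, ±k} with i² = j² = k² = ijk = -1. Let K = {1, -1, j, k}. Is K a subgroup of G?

j ∈ K but its inverse -j ∉ K, so K is not a subgroup.

No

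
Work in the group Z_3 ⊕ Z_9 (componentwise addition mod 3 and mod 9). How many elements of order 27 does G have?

0

An element (a,b) has order lcm(ord(a), ord(b)); count pairs with lcm equal to 27.
Enumerating gives 0 such elements.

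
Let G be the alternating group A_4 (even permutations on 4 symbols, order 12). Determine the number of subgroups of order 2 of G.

3

|G| = 12 and 2 | 12, so subgroups of order 2 are possible by Lagrange.
The subgroups of order 2 are: {e, (1 2)(3 4)}; {e, (1 3)(2 4)}; {e, (1 4)(2 3)}.
So G has 3 subgroups of order 2.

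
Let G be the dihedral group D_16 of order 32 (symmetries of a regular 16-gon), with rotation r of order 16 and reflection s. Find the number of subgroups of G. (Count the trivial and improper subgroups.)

36

|G| = 32, so by Lagrange every subgroup order divides 32. Divisors: 1, 2, 4, 8, 16, 32.
Subgroups by order — order 1: 1; order 2: 17; order 4: 9; order 8: 5; order 16: 3; order 32: 1.
Total: 1 + 17 + 9 + 5 + 3 + 1 = 36.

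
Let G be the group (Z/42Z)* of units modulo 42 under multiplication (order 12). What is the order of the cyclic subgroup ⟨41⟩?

2

Compute successive powers of 41 mod 42: 41, 1; 41^2 ≡ 1 (mod 42).
So |⟨41⟩| = 2.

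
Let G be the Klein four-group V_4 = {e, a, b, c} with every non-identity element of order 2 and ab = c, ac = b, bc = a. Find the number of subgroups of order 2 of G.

3

|G| = 4 and 2 | 4, so subgroups of order 2 are possible by Lagrange.
The subgroups of order 2 are: {e, a}; {e, b}; {e, c}.
So G has 3 subgroups of order 2.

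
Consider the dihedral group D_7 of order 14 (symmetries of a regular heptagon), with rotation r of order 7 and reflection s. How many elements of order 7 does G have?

The elements of order 7 are: r, r^2, r^3, r^4, r^5, r^6.
That's 6.

6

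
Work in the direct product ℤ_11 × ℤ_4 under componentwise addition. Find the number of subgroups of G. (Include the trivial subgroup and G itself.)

6

|G| = 44, so by Lagrange every subgroup order divides 44. Divisors: 1, 2, 4, 11, 22, 44.
Subgroups by order — order 1: 1; order 2: 1; order 4: 1; order 11: 1; order 22: 1; order 44: 1.
Total: 1 + 1 + 1 + 1 + 1 + 1 = 6.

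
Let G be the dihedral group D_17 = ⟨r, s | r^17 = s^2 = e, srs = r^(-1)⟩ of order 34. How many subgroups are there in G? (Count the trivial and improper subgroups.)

20

|G| = 34, so by Lagrange every subgroup order divides 34. Divisors: 1, 2, 17, 34.
Subgroups by order — order 1: 1; order 2: 17; order 17: 1; order 34: 1.
Total: 1 + 17 + 1 + 1 = 20.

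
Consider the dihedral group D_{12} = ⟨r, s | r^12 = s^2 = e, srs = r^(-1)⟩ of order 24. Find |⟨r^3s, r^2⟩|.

12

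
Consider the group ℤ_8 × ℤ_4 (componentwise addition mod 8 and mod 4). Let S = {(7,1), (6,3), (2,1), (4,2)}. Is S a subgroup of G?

The identity (0,0) ∉ S, so S is not a subgroup.

No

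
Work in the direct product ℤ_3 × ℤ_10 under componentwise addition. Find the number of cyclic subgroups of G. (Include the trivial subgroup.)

8

Each element a generates a cyclic subgroup ⟨a⟩; distinct elements may generate the same one (a cyclic group of order d has φ(d) generators).
Cyclic subgroups by order — order 1: 1; order 2: 1; order 3: 1; order 5: 1; order 6: 1; order 10: 1; order 15: 1; order 30: 1.
Total: 8.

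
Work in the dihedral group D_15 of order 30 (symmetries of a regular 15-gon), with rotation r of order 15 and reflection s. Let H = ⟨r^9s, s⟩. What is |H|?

10

|⟨r^9s⟩| = 2 and |⟨s⟩| = 2, so |H| is a multiple of lcm(2, 2) = 2 and divides |G| = 30.
Closing under the operation: H = {e, r^3, r^6, r^9, r^12, s, r^3s, r^6s, r^9s, r^12s}, so |H| = 10.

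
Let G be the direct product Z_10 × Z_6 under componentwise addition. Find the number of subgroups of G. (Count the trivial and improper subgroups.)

20

|G| = 60, so by Lagrange every subgroup order divides 60. Divisors: 1, 2, 3, 4, 5, 6, 10, 12, 15, 20, 30, 60.
Subgroups by order — order 1: 1; order 2: 3; order 3: 1; order 4: 1; order 5: 1; order 6: 3; order 10: 3; order 12: 1; order 15: 1; order 20: 1; order 30: 3; order 60: 1.
Total: 1 + 3 + 1 + 1 + 1 + 3 + 3 + 1 + 1 + 1 + 3 + 1 = 20.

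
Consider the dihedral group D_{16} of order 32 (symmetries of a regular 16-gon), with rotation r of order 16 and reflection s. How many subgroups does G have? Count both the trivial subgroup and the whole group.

|G| = 32, so by Lagrange every subgroup order divides 32. Divisors: 1, 2, 4, 8, 16, 32.
Subgroups by order — order 1: 1; order 2: 17; order 4: 9; order 8: 5; order 16: 3; order 32: 1.
Total: 1 + 17 + 9 + 5 + 3 + 1 = 36.

36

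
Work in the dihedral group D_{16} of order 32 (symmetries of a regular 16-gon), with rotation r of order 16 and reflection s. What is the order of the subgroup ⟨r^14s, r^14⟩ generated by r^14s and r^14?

16

|⟨r^14s⟩| = 2 and |⟨r^14⟩| = 8, so |H| is a multiple of lcm(2, 8) = 8 and divides |G| = 32.
Closing under the operation: H = {e, r^2, r^4, r^6, r^8, r^10, r^12, r^14, s, r^2s, r^4s, r^6s, r^8s, r^10s, r^12s, r^14s}, so |H| = 16.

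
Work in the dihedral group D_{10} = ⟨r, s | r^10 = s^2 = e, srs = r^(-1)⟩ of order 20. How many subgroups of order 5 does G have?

|G| = 20 and 5 | 20, so subgroups of order 5 are possible by Lagrange.
The subgroups of order 5 are: {e, r^2, r^4, r^6, r^8}.
So G has 1 subgroup of order 5.

1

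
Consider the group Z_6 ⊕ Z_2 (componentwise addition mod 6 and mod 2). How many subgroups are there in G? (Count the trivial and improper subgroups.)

|G| = 12, so by Lagrange every subgroup order divides 12. Divisors: 1, 2, 3, 4, 6, 12.
Subgroups by order — order 1: 1; order 2: 3; order 3: 1; order 4: 1; order 6: 3; order 12: 1.
Total: 1 + 3 + 1 + 1 + 3 + 1 = 10.

10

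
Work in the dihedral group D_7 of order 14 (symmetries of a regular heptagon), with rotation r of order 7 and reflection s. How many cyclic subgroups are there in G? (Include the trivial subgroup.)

9

Each element a generates a cyclic subgroup ⟨a⟩; distinct elements may generate the same one (a cyclic group of order d has φ(d) generators).
Cyclic subgroups by order — order 1: 1; order 2: 7; order 7: 1.
Total: 9.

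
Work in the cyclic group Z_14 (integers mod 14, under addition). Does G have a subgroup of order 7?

7 | 14. A subgroup of order 7 is {0, 2, 4, 6, 8, 10, 12}.

Yes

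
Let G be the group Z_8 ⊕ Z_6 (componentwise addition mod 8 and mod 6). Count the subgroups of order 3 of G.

1

|G| = 48 and 3 | 48, so subgroups of order 3 are possible by Lagrange.
The subgroups of order 3 are: {(0,0), (0,2), (0,4)}.
So G has 1 subgroup of order 3.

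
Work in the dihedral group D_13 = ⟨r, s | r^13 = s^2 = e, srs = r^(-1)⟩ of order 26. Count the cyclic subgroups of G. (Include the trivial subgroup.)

A cyclic subgroup of order d is generated by each of its φ(d) elements of order d, so the cyclic subgroups of order d number (#elements of order d)/φ(d).
Cyclic subgroups by order — order 1: 1; order 2: 13; order 13: 1.
Total: 15.

15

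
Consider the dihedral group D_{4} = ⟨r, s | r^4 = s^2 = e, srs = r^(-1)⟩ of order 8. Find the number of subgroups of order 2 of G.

|G| = 8 and 2 | 8, so subgroups of order 2 are possible by Lagrange.
The subgroups of order 2 are: {e, r^2}; {e, r^2s}; {e, r^3s}; {e, rs}; … (5 in all).
So G has 5 subgroups of order 2.

5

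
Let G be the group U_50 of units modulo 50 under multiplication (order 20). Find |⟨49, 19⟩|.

|⟨49⟩| = 2 and |⟨19⟩| = 10, so |H| is a multiple of lcm(2, 10) = 10 and divides |G| = 20.
Closing under the operation: H = {1, 9, 11, 19, 21, 29, 31, 39, 41, 49}, so |H| = 10.

10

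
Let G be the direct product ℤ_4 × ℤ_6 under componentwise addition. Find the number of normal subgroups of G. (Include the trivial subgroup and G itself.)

G is abelian, so every subgroup is normal.
G has 16 subgroups in total, hence 16 normal subgroups.

16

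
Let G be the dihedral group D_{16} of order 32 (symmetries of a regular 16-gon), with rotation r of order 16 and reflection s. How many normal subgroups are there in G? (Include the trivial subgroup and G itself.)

G has 36 subgroups. Checking conjugation-invariance by order — order 1: 1/1 normal; order 2: 1/17 normal; order 4: 1/9 normal; order 8: 1/5 normal; order 16: 3/3 normal; order 32: 1/1 normal.
Total normal subgroups: 8.

8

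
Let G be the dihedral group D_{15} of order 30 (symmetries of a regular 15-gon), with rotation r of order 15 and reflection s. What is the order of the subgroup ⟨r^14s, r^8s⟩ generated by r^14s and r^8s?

|⟨r^14s⟩| = 2 and |⟨r^8s⟩| = 2, so |H| is a multiple of lcm(2, 2) = 2 and divides |G| = 30.
Closing under the operation: H = {e, r^3, r^6, r^9, r^12, r^2s, r^5s, r^8s, r^11s, r^14s}, so |H| = 10.

10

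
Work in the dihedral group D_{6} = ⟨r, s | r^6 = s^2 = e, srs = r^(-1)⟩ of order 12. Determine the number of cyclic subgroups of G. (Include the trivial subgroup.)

10

Group the elements of G by the cyclic subgroup they generate; each cyclic subgroup of order d accounts for φ(d) elements.
Cyclic subgroups by order — order 1: 1; order 2: 7; order 3: 1; order 6: 1.
Total: 10.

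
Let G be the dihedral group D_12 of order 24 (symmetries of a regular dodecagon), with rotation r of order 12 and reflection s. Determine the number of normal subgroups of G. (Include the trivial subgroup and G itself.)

9

G has 34 subgroups. Checking conjugation-invariance by order — order 1: 1/1 normal; order 2: 1/13 normal; order 3: 1/1 normal; order 4: 1/7 normal; order 6: 1/5 normal; order 8: 0/3 normal; order 12: 3/3 normal; order 24: 1/1 normal.
Total normal subgroups: 9.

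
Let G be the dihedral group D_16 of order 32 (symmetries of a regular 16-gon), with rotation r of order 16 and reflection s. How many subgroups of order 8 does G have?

5

|G| = 32 and 8 | 32, so subgroups of order 8 are possible by Lagrange.
The subgroups of order 8 are: {e, r^2, r^4, r^6, r^8, r^10, r^12, r^14}; {e, r^4, r^8, r^12, r^2s, r^6s, r^10s, r^14s}; {e, r^4, r^8, r^12, r^3s, r^7s, r^11s, r^15s}; {e, r^4, r^8, r^12, s, r^4s, r^8s, r^12s}; … (5 in all).
So G has 5 subgroups of order 8.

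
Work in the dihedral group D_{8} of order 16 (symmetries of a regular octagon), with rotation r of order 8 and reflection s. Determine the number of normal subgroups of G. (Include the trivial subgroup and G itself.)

G has 19 subgroups. Checking conjugation-invariance by order — order 1: 1/1 normal; order 2: 1/9 normal; order 4: 1/5 normal; order 8: 3/3 normal; order 16: 1/1 normal.
Total normal subgroups: 7.

7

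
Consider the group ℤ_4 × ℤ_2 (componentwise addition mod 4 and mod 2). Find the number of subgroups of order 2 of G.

3

|G| = 8 and 2 | 8, so subgroups of order 2 are possible by Lagrange.
The subgroups of order 2 are: {(0,0), (0,1)}; {(0,0), (2,0)}; {(0,0), (2,1)}.
So G has 3 subgroups of order 2.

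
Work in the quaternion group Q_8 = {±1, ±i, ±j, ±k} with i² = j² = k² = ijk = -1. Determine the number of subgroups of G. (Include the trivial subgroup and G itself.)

|G| = 8, so by Lagrange every subgroup order divides 8. Divisors: 1, 2, 4, 8.
Subgroups by order — order 1: 1; order 2: 1; order 4: 3; order 8: 1.
Total: 1 + 1 + 3 + 1 = 6.

6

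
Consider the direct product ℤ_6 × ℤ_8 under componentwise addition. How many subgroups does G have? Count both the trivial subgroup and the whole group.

22

|G| = 48, so by Lagrange every subgroup order divides 48. Divisors: 1, 2, 3, 4, 6, 8, 12, 16, 24, 48.
Subgroups by order — order 1: 1; order 2: 3; order 3: 1; order 4: 3; order 6: 3; order 8: 3; order 12: 3; order 16: 1; order 24: 3; order 48: 1.
Total: 1 + 3 + 1 + 3 + 3 + 3 + 3 + 1 + 3 + 1 = 22.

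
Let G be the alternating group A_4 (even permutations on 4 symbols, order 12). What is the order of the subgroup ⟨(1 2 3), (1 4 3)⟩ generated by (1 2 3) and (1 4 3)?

12

|⟨(1 2 3)⟩| = 3 and |⟨(1 4 3)⟩| = 3, so |H| is a multiple of lcm(3, 3) = 3 and divides |G| = 12.
Closing {(1 2 3), (1 4 3)} under the group operation gives all of G, so |H| = 12.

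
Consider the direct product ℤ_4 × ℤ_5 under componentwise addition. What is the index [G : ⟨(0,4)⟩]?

4

|⟨(0,4)⟩| = 5 and |G| = 20.
By Lagrange, [G : H] = |G|/|H| = 20/5 = 4.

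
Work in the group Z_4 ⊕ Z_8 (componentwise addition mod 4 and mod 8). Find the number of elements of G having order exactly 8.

An element (a,b) has order lcm(ord(a), ord(b)); count pairs with lcm equal to 8.
Enumerating gives 16 such elements.

16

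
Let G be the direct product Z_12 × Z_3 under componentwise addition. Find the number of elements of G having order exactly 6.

8

An element (a,b) has order lcm(ord(a), ord(b)); count pairs with lcm equal to 6.
Enumerating gives 8 such elements.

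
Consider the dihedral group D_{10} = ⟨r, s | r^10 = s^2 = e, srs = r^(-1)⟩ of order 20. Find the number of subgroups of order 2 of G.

|G| = 20 and 2 | 20, so subgroups of order 2 are possible by Lagrange.
The subgroups of order 2 are: {e, r^2s}; {e, r^3s}; {e, r^4s}; {e, r^5}; … (11 in all).
So G has 11 subgroups of order 2.

11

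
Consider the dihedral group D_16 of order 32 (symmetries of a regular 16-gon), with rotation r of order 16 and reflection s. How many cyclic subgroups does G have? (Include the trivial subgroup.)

Each element a generates a cyclic subgroup ⟨a⟩; distinct elements may generate the same one (a cyclic group of order d has φ(d) generators).
Cyclic subgroups by order — order 1: 1; order 2: 17; order 4: 1; order 8: 1; order 16: 1.
Total: 21.

21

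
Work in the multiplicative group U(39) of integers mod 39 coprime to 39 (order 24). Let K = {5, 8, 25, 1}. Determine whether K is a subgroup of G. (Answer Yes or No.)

Yes

|K| = 4 divides |G| = 24, consistent with Lagrange.
K contains the identity, every element's inverse is in K, and K is closed under ·: it is a subgroup.
In fact K = ⟨8⟩.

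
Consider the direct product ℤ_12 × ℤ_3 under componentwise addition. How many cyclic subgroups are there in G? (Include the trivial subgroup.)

Each element a generates a cyclic subgroup ⟨a⟩; distinct elements may generate the same one (a cyclic group of order d has φ(d) generators).
Cyclic subgroups by order — order 1: 1; order 2: 1; order 3: 4; order 4: 1; order 6: 4; order 12: 4.
Total: 15.

15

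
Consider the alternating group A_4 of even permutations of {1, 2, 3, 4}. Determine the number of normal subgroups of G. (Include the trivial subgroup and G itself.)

G has 10 subgroups. Checking conjugation-invariance by order — order 1: 1/1 normal; order 2: 0/3 normal; order 3: 0/4 normal; order 4: 1/1 normal; order 12: 1/1 normal.
Total normal subgroups: 3.

3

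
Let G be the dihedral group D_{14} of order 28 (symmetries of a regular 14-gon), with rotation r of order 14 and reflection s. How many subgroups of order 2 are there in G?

|G| = 28 and 2 | 28, so subgroups of order 2 are possible by Lagrange.
The subgroups of order 2 are: {e, r^10s}; {e, r^11s}; {e, r^12s}; {e, r^13s}; … (15 in all).
So G has 15 subgroups of order 2.

15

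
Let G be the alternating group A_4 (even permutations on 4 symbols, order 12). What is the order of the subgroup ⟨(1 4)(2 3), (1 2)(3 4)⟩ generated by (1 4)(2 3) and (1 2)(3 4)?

4

|⟨(1 4)(2 3)⟩| = 2 and |⟨(1 2)(3 4)⟩| = 2, so |H| is a multiple of lcm(2, 2) = 2 and divides |G| = 12.
Closing under the operation: H = {e, (1 2)(3 4), (1 3)(2 4), (1 4)(2 3)}, so |H| = 4.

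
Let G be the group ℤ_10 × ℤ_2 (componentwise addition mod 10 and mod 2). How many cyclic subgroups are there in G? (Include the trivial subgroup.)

Each element a generates a cyclic subgroup ⟨a⟩; distinct elements may generate the same one (a cyclic group of order d has φ(d) generators).
Cyclic subgroups by order — order 1: 1; order 2: 3; order 5: 1; order 10: 3.
Total: 8.

8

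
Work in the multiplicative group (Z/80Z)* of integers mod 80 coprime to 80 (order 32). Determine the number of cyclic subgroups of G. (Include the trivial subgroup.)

Each element a generates a cyclic subgroup ⟨a⟩; distinct elements may generate the same one (a cyclic group of order d has φ(d) generators).
Cyclic subgroups by order — order 1: 1; order 2: 7; order 4: 12.
Total: 20.

20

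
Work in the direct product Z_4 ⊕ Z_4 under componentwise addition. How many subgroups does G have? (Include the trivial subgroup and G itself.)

|G| = 16, so by Lagrange every subgroup order divides 16. Divisors: 1, 2, 4, 8, 16.
Subgroups by order — order 1: 1; order 2: 3; order 4: 7; order 8: 3; order 16: 1.
Total: 1 + 3 + 7 + 3 + 1 = 15.

15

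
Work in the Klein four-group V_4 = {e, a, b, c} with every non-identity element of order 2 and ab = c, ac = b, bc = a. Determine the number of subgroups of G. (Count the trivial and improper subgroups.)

|G| = 4, so by Lagrange every subgroup order divides 4. Divisors: 1, 2, 4.
Subgroups by order — order 1: 1; order 2: 3; order 4: 1.
Total: 1 + 3 + 1 = 5.

5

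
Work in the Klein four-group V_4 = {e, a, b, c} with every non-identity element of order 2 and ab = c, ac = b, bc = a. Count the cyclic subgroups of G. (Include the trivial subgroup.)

4

A cyclic subgroup of order d is generated by each of its φ(d) elements of order d, so the cyclic subgroups of order d number (#elements of order d)/φ(d).
Cyclic subgroups by order — order 1: 1; order 2: 3.
Total: 4.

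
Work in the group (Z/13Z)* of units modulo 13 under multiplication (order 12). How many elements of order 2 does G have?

The elements of order 2 are: 12.
That's 1.

1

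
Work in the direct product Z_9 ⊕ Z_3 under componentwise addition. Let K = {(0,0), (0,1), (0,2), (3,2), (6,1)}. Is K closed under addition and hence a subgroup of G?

|K| = 5 does not divide |G| = 27, so by Lagrange K is not a subgroup.

No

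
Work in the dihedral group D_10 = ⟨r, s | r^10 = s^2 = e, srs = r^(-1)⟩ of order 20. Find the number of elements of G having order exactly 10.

4

The elements of order 10 are: r, r^3, r^7, r^9.
That's 4.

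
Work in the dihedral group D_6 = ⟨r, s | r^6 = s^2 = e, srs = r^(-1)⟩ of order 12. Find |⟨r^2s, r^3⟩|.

4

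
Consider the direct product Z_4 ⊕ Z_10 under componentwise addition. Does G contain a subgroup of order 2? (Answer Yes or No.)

2 | 40. A subgroup of order 2 is {(0,0), (0,5)}.

Yes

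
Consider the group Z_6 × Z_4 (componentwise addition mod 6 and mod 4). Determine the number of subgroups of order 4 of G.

|G| = 24 and 4 | 24, so subgroups of order 4 are possible by Lagrange.
The subgroups of order 4 are: {(0,0), (0,1), (0,2), (0,3)}; {(0,0), (0,2), (3,0), (3,2)}; {(0,0), (0,2), (3,1), (3,3)}.
So G has 3 subgroups of order 4.

3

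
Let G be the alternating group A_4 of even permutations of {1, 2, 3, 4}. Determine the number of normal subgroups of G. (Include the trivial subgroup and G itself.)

G has 10 subgroups. Checking conjugation-invariance by order — order 1: 1/1 normal; order 2: 0/3 normal; order 3: 0/4 normal; order 4: 1/1 normal; order 12: 1/1 normal.
Total normal subgroups: 3.

3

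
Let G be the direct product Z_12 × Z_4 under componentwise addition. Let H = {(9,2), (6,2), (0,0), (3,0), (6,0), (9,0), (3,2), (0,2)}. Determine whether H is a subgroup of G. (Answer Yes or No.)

|H| = 8 divides |G| = 48, consistent with Lagrange.
H contains the identity, every element's inverse is in H, and H is closed under +: it is a subgroup.

Yes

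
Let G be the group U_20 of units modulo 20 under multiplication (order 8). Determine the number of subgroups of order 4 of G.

|G| = 8 and 4 | 8, so subgroups of order 4 are possible by Lagrange.
The subgroups of order 4 are: {1, 9, 11, 19}; {1, 9, 13, 17}; {1, 3, 7, 9}.
So G has 3 subgroups of order 4.

3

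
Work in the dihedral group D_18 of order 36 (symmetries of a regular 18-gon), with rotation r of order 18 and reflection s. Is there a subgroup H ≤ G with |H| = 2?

Yes

2 | 36. A subgroup of order 2 is {e, r^10s}.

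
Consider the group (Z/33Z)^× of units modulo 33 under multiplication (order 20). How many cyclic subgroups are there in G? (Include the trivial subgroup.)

A cyclic subgroup of order d is generated by each of its φ(d) elements of order d, so the cyclic subgroups of order d number (#elements of order d)/φ(d).
Cyclic subgroups by order — order 1: 1; order 2: 3; order 5: 1; order 10: 3.
Total: 8.

8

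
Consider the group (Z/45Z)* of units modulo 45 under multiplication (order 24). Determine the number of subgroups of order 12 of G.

3

|G| = 24 and 12 | 24, so subgroups of order 12 are possible by Lagrange.
The subgroups of order 12 are: {1, 4, 11, 14, 16, 19, 26, 29, 31, 34, 41, 44}; {1, 4, 7, 13, 16, 19, 22, 28, 31, 34, 37, 43}; {1, 2, 4, 8, 16, 17, 19, 23, 31, 32, 34, 38}.
So G has 3 subgroups of order 12.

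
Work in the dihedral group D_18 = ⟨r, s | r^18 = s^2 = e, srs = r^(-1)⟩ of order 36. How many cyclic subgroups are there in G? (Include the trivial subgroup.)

24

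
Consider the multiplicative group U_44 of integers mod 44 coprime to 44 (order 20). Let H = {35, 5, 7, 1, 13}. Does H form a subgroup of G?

35 ∈ H but its inverse 39 ∉ H, so H is not a subgroup.

No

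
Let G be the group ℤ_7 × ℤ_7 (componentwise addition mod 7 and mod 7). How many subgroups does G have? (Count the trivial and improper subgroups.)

|G| = 49, so by Lagrange every subgroup order divides 49. Divisors: 1, 7, 49.
Subgroups by order — order 1: 1; order 7: 8; order 49: 1.
Total: 1 + 8 + 1 = 10.

10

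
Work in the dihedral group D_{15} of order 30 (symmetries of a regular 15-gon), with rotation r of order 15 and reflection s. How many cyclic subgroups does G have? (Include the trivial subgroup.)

Group the elements of G by the cyclic subgroup they generate; each cyclic subgroup of order d accounts for φ(d) elements.
Cyclic subgroups by order — order 1: 1; order 2: 15; order 3: 1; order 5: 1; order 15: 1.
Total: 19.

19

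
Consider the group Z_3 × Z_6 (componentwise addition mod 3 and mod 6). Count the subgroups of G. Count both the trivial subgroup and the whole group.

|G| = 18, so by Lagrange every subgroup order divides 18. Divisors: 1, 2, 3, 6, 9, 18.
Subgroups by order — order 1: 1; order 2: 1; order 3: 4; order 6: 4; order 9: 1; order 18: 1.
Total: 1 + 1 + 4 + 4 + 1 + 1 = 12.

12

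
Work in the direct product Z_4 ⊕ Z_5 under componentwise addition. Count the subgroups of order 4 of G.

|G| = 20 and 4 | 20, so subgroups of order 4 are possible by Lagrange.
The subgroups of order 4 are: {(0,0), (1,0), (2,0), (3,0)}.
So G has 1 subgroup of order 4.

1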